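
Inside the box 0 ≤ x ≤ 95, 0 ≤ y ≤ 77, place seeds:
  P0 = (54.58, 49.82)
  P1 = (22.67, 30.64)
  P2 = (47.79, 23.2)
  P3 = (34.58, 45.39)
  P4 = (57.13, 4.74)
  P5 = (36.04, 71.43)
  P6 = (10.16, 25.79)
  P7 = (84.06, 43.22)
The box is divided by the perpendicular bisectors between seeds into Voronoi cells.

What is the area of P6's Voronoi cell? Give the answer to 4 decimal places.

1. box [0,95]×[0,77]: [(0, 0) (95, 0) (95, 77) (0, 77)]
2. ⊥bis P6·P0 via (32.37,37.805): [(0, 0) (52.8215, 0) (11.1666, 77) (0, 77)]  |A|=2463.5399
3. ⊥bis P6·P1 via (16.415,28.215): [(0, 70.5555) (0, 0) (27.3537, 0)]  |A|=964.9765
4. ⊥bis P6·P2 via (28.975,24.495): [(27.2988, 0.1415) (0, 70.5555) (0, 0) (27.2891, 0)]  |A|=964.972
5. ⊥bis P6·P3 via (22.37,35.59): [(27.2988, 0.1415) (5.3202, 56.8326) (0, 63.4612) (0, 0) (27.2891, 0)]  |A|=946.1001
6. ⊥bis P6·P4 via (33.645,15.265): [(27.0987, 0.6578) (5.3202, 56.8326) (0, 63.4612) (0, 0) (26.8039, 0)]  |A|=945.9239
7. ⊥bis P6·P5 via (23.1,48.61): [(27.0987, 0.6578) (5.3202, 56.8326) (2.5814, 60.245) (0, 61.7088) (0, 0) (26.8039, 0)]  |A|=943.662
8. ⊥bis P6·P7 via (47.11,34.505): [(27.0987, 0.6578) (5.3202, 56.8326) (2.5814, 60.245) (0, 61.7088) (0, 0) (26.8039, 0)]  |A|=943.662
9. canonical 6-gon: [(27.0987, 0.6578) (5.3202, 56.8326) (2.5814, 60.245) (0, 61.7088) (0, 0) (26.8039, 0)]
10. shoelace: 943.662

Area of P6's cell: 943.6620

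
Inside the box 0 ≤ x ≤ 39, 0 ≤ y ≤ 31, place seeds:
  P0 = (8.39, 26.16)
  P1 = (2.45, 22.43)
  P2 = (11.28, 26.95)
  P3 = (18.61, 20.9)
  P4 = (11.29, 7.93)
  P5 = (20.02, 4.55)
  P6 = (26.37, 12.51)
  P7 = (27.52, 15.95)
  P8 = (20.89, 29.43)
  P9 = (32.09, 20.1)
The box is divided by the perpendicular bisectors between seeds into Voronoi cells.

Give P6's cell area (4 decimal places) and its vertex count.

Area of P6's cell: 176.6946 (7 vertices)

1. box [0,39]×[0,31]: [(0, 0) (39, 0) (39, 31) (0, 31)]
2. ⊥bis P6·P0 via (17.38,19.335): [(2.7013, 0) (39, 0) (39, 31) (26.2358, 31)]  |A|=760.4747
3. ⊥bis P6·P1 via (14.41,17.47): [(12.5389, 12.9582) (7.1649, 0) (39, 0) (39, 31) (26.2358, 31)]  |A|=731.5546
4. ⊥bis P6·P2 via (18.825,19.73): [(13.2836, 13.9392) (12.5389, 12.9582) (7.1649, 0) (39, 0) (39, 31) (29.6095, 31)]  |A|=702.7751
5. ⊥bis P6·P3 via (22.49,16.705): [(8.8675, 4.1054) (7.1649, 0) (39, 0) (39, 31) (37.9455, 31)]  |A|=546.5813
6. ⊥bis P6·P4 via (18.83,10.22): [(18.095, 12.64) (21.934, 0) (39, 0) (39, 31) (37.9455, 31)]  |A|=441.5649
7. ⊥bis P6·P5 via (23.195,8.53): [(18.095, 12.64) (18.1117, 12.5852) (33.8877, 0) (39, 0) (39, 31) (37.9455, 31)]  |A|=366.3447
8. ⊥bis P6·P7 via (26.945,14.23): [(21.7072, 15.981) (18.095, 12.64) (18.1117, 12.5852) (33.8877, 0) (39, 0) (39, 10.2)]  |A|=178.5813
9. ⊥bis P6·P8 via (23.63,20.97): [(21.7072, 15.981) (18.095, 12.64) (18.1117, 12.5852) (33.8877, 0) (39, 0) (39, 10.2)]  |A|=178.5813
10. ⊥bis P6·P9 via (29.23,16.305): [(36.0002, 11.2028) (21.7072, 15.981) (18.095, 12.64) (18.1117, 12.5852) (33.8877, 0) (39, 0) (39, 8.9421)]  |A|=176.6946
11. canonical 7-gon: [(36.0002, 11.2028) (21.7072, 15.981) (18.095, 12.64) (18.1117, 12.5852) (33.8877, 0) (39, 0) (39, 8.9421)]
12. shoelace: 176.6946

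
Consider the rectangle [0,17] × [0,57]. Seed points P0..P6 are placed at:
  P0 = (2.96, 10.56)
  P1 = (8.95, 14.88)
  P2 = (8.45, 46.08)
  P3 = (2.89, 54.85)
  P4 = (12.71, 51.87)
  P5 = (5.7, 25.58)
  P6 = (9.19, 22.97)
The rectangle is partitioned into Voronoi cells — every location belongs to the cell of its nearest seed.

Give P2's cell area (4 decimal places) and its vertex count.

1. box [0,17]×[0,57]: [(0, 0) (17, 0) (17, 57) (0, 57)]
2. ⊥bis P2·P0 via (5.705,28.32): [(0, 29.2018) (17, 26.5742) (17, 57) (0, 57)]  |A|=494.904
3. ⊥bis P2·P1 via (8.7,30.48): [(0, 30.3406) (17, 30.613) (17, 57) (0, 57)]  |A|=450.8945
4. ⊥bis P2·P3 via (5.67,50.465): [(0, 46.8703) (0, 30.3406) (17, 30.613) (17, 57) (15.9779, 57)]  |A|=369.9691
5. ⊥bis P2·P4 via (10.58,48.975): [(7.2196, 51.4474) (0, 46.8703) (0, 30.3406) (17, 30.613) (17, 44.2515)]  |A|=304.7886
6. ⊥bis P2·P5 via (7.075,35.83): [(7.2196, 51.4474) (0, 46.8703) (0, 36.7791) (17, 34.4986) (17, 44.2515)]  |A|=217.0339
7. ⊥bis P2·P6 via (8.82,34.525): [(7.2196, 51.4474) (0, 46.8703) (0, 36.7791) (15.2648, 34.7314) (17, 34.7869) (17, 44.2515)]  |A|=216.7837
8. canonical 6-gon: [(7.2196, 51.4474) (0, 46.8703) (0, 36.7791) (15.2648, 34.7314) (17, 34.7869) (17, 44.2515)]
9. shoelace: 216.7837

Area of P2's cell: 216.7837 (6 vertices)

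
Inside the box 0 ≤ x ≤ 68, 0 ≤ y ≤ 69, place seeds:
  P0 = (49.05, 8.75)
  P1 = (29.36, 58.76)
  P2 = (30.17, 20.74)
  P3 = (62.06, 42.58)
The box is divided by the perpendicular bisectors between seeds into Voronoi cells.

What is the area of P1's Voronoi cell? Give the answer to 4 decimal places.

Area of P1's cell: 1398.8808

1. box [0,68]×[0,69]: [(0, 0) (68, 0) (68, 69) (0, 69)]
2. ⊥bis P1·P0 via (39.205,33.755): [(0, 18.3192) (68, 45.0922) (68, 69) (0, 69)]  |A|=2536.0137
3. ⊥bis P1·P2 via (29.765,39.75): [(0, 39.1159) (55.8426, 40.3056) (68, 45.0922) (68, 69) (0, 69)]  |A|=1955.3426
4. ⊥bis P1·P3 via (45.71,50.67): [(0, 39.1159) (40.4191, 39.977) (54.7797, 69) (0, 69)]  |A|=1398.8808
5. canonical 4-gon: [(0, 39.1159) (40.4191, 39.977) (54.7797, 69) (0, 69)]
6. shoelace: 1398.8808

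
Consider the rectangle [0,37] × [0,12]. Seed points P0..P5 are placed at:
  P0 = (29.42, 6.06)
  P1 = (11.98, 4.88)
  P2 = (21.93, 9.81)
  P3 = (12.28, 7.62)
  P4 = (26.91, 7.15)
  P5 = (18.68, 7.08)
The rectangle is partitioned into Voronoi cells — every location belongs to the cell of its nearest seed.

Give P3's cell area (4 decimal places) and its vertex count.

Area of P3's cell: 82.3917 (4 vertices)

1. box [0,37]×[0,12]: [(0, 0) (37, 0) (37, 12) (0, 12)]
2. ⊥bis P3·P0 via (20.85,6.84): [(0, 0) (20.2275, 0) (21.3196, 12) (0, 12)]  |A|=249.2826
3. ⊥bis P3·P1 via (12.13,6.25): [(0, 7.5781) (20.7108, 5.3105) (21.3196, 12) (0, 12)]  |A|=117.0994
4. ⊥bis P3·P2 via (17.105,8.715): [(0, 7.5781) (17.8054, 5.6286) (16.3595, 12) (0, 12)]  |A|=91.4833
5. ⊥bis P3·P4 via (19.595,7.385): [(0, 7.5781) (17.8054, 5.6286) (16.3595, 12) (0, 12)]  |A|=91.4833
6. ⊥bis P3·P5 via (15.48,7.35): [(0, 7.5781) (15.3574, 5.8966) (15.8723, 12) (0, 12)]  |A|=82.3917
7. canonical 4-gon: [(0, 7.5781) (15.3574, 5.8966) (15.8723, 12) (0, 12)]
8. shoelace: 82.3917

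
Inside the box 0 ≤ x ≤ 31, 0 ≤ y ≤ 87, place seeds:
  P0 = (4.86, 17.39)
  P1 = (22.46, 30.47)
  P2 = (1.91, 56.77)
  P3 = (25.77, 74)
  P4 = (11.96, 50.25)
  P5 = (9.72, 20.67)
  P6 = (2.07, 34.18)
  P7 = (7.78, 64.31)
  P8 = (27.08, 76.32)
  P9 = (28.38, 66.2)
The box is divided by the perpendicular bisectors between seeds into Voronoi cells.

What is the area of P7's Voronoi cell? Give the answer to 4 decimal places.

1. box [0,31]×[0,87]: [(0, 0) (31, 0) (31, 87) (0, 87)]
2. ⊥bis P7·P0 via (6.32,40.85): [(0, 41.2433) (31, 39.3141) (31, 87) (0, 87)]  |A|=1448.3604
3. ⊥bis P7·P1 via (15.12,47.39): [(0, 41.2433) (0.8315, 41.1916) (31, 54.2788) (31, 87) (0, 87)]  |A|=1222.6283
4. ⊥bis P7·P2 via (4.845,60.54): [(0, 64.3119) (19.3687, 49.2331) (31, 54.2788) (31, 87) (0, 87)]  |A|=995.4013
5. ⊥bis P7·P3 via (16.775,69.155): [(0, 64.3119) (19.3687, 49.2331) (25.9644, 52.0944) (7.1631, 87) (0, 87)]  |A|=496.9952
6. ⊥bis P7·P4 via (9.87,57.28): [(0, 64.3119) (9.2639, 57.0998) (21.3353, 60.6886) (7.1631, 87) (0, 87)]  |A|=396.4171
7. ⊥bis P7·P5 via (8.75,42.49): [(0, 64.3119) (9.2639, 57.0998) (21.3353, 60.6886) (7.1631, 87) (0, 87)]  |A|=396.4171
8. ⊥bis P7·P6 via (4.925,49.245): [(0, 64.3119) (9.2639, 57.0998) (21.3353, 60.6886) (7.1631, 87) (0, 87)]  |A|=396.4171
9. ⊥bis P7·P8 via (17.43,70.315): [(0, 64.3119) (9.2639, 57.0998) (21.3353, 60.6886) (7.909, 85.6151) (7.0473, 87) (0, 87)]  |A|=396.3369
10. ⊥bis P7·P9 via (18.08,65.255): [(0, 64.3119) (9.2639, 57.0998) (18.5743, 59.8678) (17.9166, 67.0355) (7.909, 85.6151) (7.0473, 87) (0, 87)]  |A|=386.1719
11. canonical 7-gon: [(0, 64.3119) (9.2639, 57.0998) (18.5743, 59.8678) (17.9166, 67.0355) (7.909, 85.6151) (7.0473, 87) (0, 87)]
12. shoelace: 386.1719

Area of P7's cell: 386.1719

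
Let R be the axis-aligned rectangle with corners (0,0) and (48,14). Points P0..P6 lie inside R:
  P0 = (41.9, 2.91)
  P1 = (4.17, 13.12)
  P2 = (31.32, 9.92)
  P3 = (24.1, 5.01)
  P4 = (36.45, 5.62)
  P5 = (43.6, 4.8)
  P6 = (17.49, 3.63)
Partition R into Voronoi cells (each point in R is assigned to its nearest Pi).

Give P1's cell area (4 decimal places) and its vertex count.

1. box [0,48]×[0,14]: [(0, 0) (48, 0) (48, 14) (0, 14)]
2. ⊥bis P1·P0 via (23.035,8.015): [(0, 0) (20.8661, 0) (24.6546, 14) (0, 14)]  |A|=318.6447
3. ⊥bis P1·P2 via (17.745,11.52): [(0, 0) (16.3872, 0) (18.0373, 14) (0, 14)]  |A|=240.9716
4. ⊥bis P1·P3 via (14.135,9.065): [(0, 0) (10.4462, 0) (16.1432, 14) (0, 14)]  |A|=186.1258
5. ⊥bis P1·P4 via (20.31,9.37): [(0, 0) (10.4462, 0) (16.1432, 14) (0, 14)]  |A|=186.1258
6. ⊥bis P1·P5 via (23.885,8.96): [(0, 0) (10.4462, 0) (16.1432, 14) (0, 14)]  |A|=186.1258
7. ⊥bis P1·P6 via (10.83,8.375): [(0, 0) (4.8631, 0) (14.8376, 14) (0, 14)]  |A|=137.9051
8. canonical 4-gon: [(0, 0) (4.8631, 0) (14.8376, 14) (0, 14)]
9. shoelace: 137.9051

Area of P1's cell: 137.9051 (4 vertices)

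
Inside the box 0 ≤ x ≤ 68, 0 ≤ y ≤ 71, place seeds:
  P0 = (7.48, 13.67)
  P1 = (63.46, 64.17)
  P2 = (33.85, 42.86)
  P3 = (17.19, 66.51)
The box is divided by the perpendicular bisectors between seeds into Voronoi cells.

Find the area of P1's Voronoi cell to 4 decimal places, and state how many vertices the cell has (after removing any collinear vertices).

1. box [0,68]×[0,71]: [(0, 0) (68, 0) (68, 71) (0, 71)]
2. ⊥bis P1·P0 via (35.47,38.92): [(68, 2.86) (68, 71) (6.5304, 71)]  |A|=2094.2696
3. ⊥bis P1·P2 via (48.655,53.515): [(68, 26.6353) (68, 71) (36.0712, 71)]  |A|=708.2544
4. ⊥bis P1·P3 via (40.325,65.34): [(40.3132, 65.1059) (68, 26.6353) (68, 71) (40.6112, 71)]  |A|=694.8747
5. canonical 4-gon: [(40.3132, 65.1059) (68, 26.6353) (68, 71) (40.6112, 71)]
6. shoelace: 694.8747

Area of P1's cell: 694.8747 (4 vertices)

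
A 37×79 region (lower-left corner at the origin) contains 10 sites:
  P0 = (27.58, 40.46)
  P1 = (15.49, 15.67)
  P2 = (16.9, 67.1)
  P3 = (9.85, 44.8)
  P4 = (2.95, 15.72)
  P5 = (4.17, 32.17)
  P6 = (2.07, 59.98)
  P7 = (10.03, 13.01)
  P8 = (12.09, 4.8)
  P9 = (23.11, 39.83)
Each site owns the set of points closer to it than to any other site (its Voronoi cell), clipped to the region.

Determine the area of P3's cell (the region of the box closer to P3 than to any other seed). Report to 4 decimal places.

Area of P3's cell: 269.0856

1. box [0,37]×[0,79]: [(0, 0) (37, 0) (37, 79) (0, 79)]
2. ⊥bis P3·P0 via (18.715,42.63): [(0, 0) (8.2799, 0) (27.6178, 79) (0, 79)]  |A|=1417.9575
3. ⊥bis P3·P1 via (12.67,30.235): [(0, 27.7819) (15.8307, 30.847) (27.6178, 79) (0, 79)]  |A|=1070.3489
4. ⊥bis P3·P2 via (13.375,55.95): [(0, 60.1784) (0, 27.7819) (15.8307, 30.847) (21.3578, 53.4263)]  |A|=516.2116
5. ⊥bis P3·P4 via (6.4,30.26): [(0, 60.1784) (0, 31.7786) (9.2754, 29.5777) (15.8307, 30.847) (21.3578, 53.4263)]  |A|=497.6763
6. ⊥bis P3·P5 via (7.01,38.485): [(0, 60.1784) (0, 41.6376) (16.6402, 34.1541) (21.3578, 53.4263)]  |A|=375.9946
7. ⊥bis P3·P6 via (5.96,52.39): [(13.085, 56.0417) (0, 49.3354) (0, 41.6376) (16.6402, 34.1541) (21.3578, 53.4263)]  |A|=305.0542
8. ⊥bis P3·P7 via (9.94,28.905): [(13.085, 56.0417) (0, 49.3354) (0, 41.6376) (16.6402, 34.1541) (21.3578, 53.4263)]  |A|=305.0542
9. ⊥bis P3·P8 via (10.97,24.8): [(13.085, 56.0417) (0, 49.3354) (0, 41.6376) (16.6402, 34.1541) (21.3578, 53.4263)]  |A|=305.0542
10. ⊥bis P3·P9 via (16.48,42.315): [(20.7202, 53.6279) (13.085, 56.0417) (0, 49.3354) (0, 41.6376) (13.8855, 35.3929)]  |A|=269.0856
11. canonical 5-gon: [(20.7202, 53.6279) (13.085, 56.0417) (0, 49.3354) (0, 41.6376) (13.8855, 35.3929)]
12. shoelace: 269.0856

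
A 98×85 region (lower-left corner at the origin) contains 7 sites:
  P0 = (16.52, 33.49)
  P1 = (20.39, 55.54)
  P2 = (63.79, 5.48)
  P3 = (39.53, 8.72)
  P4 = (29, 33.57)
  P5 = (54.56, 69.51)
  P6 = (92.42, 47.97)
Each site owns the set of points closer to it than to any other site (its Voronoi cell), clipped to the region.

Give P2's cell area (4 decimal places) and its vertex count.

Area of P2's cell: 1225.8248 (6 vertices)

1. box [0,98]×[0,85]: [(0, 0) (98, 0) (98, 85) (0, 85)]
2. ⊥bis P2·P0 via (40.155,19.485): [(28.6091, 0) (98, 0) (98, 85) (78.9761, 85)]  |A|=3757.6276
3. ⊥bis P2·P1 via (42.09,30.51): [(51.5453, 38.7073) (28.6091, 0) (98, 0) (98, 78.9817)]  |A|=3177.5058
4. ⊥bis P2·P3 via (51.66,7.1): [(56.449, 42.9587) (50.7118, 0) (98, 0) (98, 78.9817)]  |A|=2656.6035
5. ⊥bis P2·P4 via (46.395,19.525): [(86.0044, 68.5821) (54.6917, 29.8007) (50.7118, 0) (98, 0) (98, 78.9817)]  |A|=2484.672
6. ⊥bis P2·P5 via (59.175,37.495): [(61.132, 37.7771) (54.6917, 29.8007) (50.7118, 0) (98, 0) (98, 43.0917)]  |A|=1767.6468
7. ⊥bis P2·P6 via (78.105,26.725): [(61.6019, 37.8448) (61.132, 37.7771) (54.6917, 29.8007) (50.7118, 0) (98, 0) (98, 13.3196)]  |A|=1225.8248
8. canonical 6-gon: [(61.6019, 37.8448) (61.132, 37.7771) (54.6917, 29.8007) (50.7118, 0) (98, 0) (98, 13.3196)]
9. shoelace: 1225.8248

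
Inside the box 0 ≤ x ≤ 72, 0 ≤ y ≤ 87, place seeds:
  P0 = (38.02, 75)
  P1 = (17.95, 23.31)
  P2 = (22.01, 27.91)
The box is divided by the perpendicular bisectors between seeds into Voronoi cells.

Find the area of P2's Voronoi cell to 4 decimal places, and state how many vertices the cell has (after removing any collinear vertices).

1. box [0,72]×[0,87]: [(0, 0) (72, 0) (72, 87) (0, 87)]
2. ⊥bis P2·P0 via (30.015,51.455): [(0, 61.6597) (0, 0) (72, 0) (72, 37.1806)]  |A|=3558.2527
3. ⊥bis P2·P1 via (19.98,25.61): [(0, 61.6597) (0, 43.2445) (48.9963, 0) (72, 0) (72, 37.1806)]  |A|=2498.8429
4. canonical 5-gon: [(0, 61.6597) (0, 43.2445) (48.9963, 0) (72, 0) (72, 37.1806)]
5. shoelace: 2498.8429

Area of P2's cell: 2498.8429 (5 vertices)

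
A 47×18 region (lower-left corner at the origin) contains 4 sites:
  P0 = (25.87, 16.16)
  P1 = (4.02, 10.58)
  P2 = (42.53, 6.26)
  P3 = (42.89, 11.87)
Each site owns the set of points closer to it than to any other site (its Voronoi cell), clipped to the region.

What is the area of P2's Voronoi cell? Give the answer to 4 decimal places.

Area of P2's cell: 154.3706

1. box [0,47]×[0,18]: [(0, 0) (47, 0) (47, 18) (0, 18)]
2. ⊥bis P2·P0 via (34.2,11.21): [(27.5386, 0) (47, 0) (47, 18) (38.2349, 18)]  |A|=254.0388
3. ⊥bis P2·P1 via (23.275,8.42): [(27.5386, 0) (47, 0) (47, 18) (38.2349, 18)]  |A|=254.0388
4. ⊥bis P2·P3 via (42.71,9.065): [(33.2848, 9.6698) (27.5386, 0) (47, 0) (47, 8.7897)]  |A|=154.3706
5. canonical 4-gon: [(33.2848, 9.6698) (27.5386, 0) (47, 0) (47, 8.7897)]
6. shoelace: 154.3706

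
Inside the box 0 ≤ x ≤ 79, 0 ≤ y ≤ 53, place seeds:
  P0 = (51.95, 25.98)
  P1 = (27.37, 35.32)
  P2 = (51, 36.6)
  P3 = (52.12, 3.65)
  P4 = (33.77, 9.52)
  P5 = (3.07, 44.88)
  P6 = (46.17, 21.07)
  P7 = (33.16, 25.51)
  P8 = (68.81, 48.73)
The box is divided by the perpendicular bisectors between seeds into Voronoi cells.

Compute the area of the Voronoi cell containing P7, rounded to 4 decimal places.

1. box [0,79]×[0,53]: [(0, 0) (79, 0) (79, 53) (0, 53)]
2. ⊥bis P7·P0 via (42.555,25.745): [(0, 0) (43.199, 0) (41.8733, 53) (0, 53)]  |A|=2254.4141
3. ⊥bis P7·P1 via (30.265,30.415): [(0, 12.5522) (0, 0) (43.199, 0) (42.2611, 37.4953)]  |A|=1075.1124
4. ⊥bis P7·P2 via (42.08,31.055): [(39.1997, 35.6884) (0, 12.5522) (0, 0) (43.199, 0) (42.4365, 30.4815)]  |A|=1064.218
5. ⊥bis P7·P3 via (42.64,14.58): [(39.1997, 35.6884) (0, 12.5522) (0, 0) (25.8299, 0) (42.8301, 14.7449) (42.4365, 30.4815)]  |A|=936.1655
6. ⊥bis P7·P4 via (33.465,17.515): [(39.1997, 35.6884) (6.6771, 16.4931) (42.752, 17.8693) (42.4365, 30.4815)]  |A|=343.4461
7. ⊥bis P7·P5 via (18.115,35.195): [(39.1997, 35.6884) (6.6771, 16.4931) (42.752, 17.8693) (42.4365, 30.4815)]  |A|=343.4461
8. ⊥bis P7·P6 via (39.665,23.29): [(42.2317, 30.8109) (39.1997, 35.6884) (6.6771, 16.4931) (37.7499, 17.6785)]  |A|=309.7893
9. ⊥bis P7·P8 via (50.985,37.12): [(42.2317, 30.8109) (39.1997, 35.6884) (6.6771, 16.4931) (37.7499, 17.6785)]  |A|=309.7893
10. canonical 4-gon: [(42.2317, 30.8109) (39.1997, 35.6884) (6.6771, 16.4931) (37.7499, 17.6785)]
11. shoelace: 309.7893

Area of P7's cell: 309.7893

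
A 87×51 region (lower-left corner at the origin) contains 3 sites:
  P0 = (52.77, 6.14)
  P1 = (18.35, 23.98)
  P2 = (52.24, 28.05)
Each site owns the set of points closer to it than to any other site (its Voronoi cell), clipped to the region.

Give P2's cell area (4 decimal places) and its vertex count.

1. box [0,87]×[0,51]: [(0, 0) (87, 0) (87, 51) (0, 51)]
2. ⊥bis P2·P0 via (52.505,17.095): [(0, 15.8249) (87, 17.9294) (87, 51) (0, 51)]  |A|=2968.6862
3. ⊥bis P2·P1 via (35.295,26.015): [(36.413, 16.7057) (87, 17.9294) (87, 51) (32.2944, 51)]  |A|=1774.5141
4. canonical 4-gon: [(36.413, 16.7057) (87, 17.9294) (87, 51) (32.2944, 51)]
5. shoelace: 1774.5141

Area of P2's cell: 1774.5141 (4 vertices)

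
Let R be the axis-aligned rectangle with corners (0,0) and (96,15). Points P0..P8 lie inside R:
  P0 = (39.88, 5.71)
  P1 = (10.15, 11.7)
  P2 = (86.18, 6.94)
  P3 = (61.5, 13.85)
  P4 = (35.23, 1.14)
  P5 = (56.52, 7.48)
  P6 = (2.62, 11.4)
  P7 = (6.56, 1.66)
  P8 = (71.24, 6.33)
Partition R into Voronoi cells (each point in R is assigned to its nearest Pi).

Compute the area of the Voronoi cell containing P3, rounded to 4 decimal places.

Area of P3's cell: 67.9487

1. box [0,96]×[0,15]: [(0, 0) (96, 0) (96, 15) (0, 15)]
2. ⊥bis P3·P0 via (50.69,9.78): [(54.3722, 0) (96, 0) (96, 15) (48.7247, 15)]  |A|=666.7736
3. ⊥bis P3·P1 via (35.825,12.775): [(54.3722, 0) (96, 0) (96, 15) (48.7247, 15)]  |A|=666.7736
4. ⊥bis P3·P2 via (73.84,10.395): [(54.3722, 0) (70.9296, 0) (75.1293, 15) (48.7247, 15)]  |A|=322.2153
5. ⊥bis P3·P4 via (48.365,7.495): [(54.3722, 0) (70.9296, 0) (75.1293, 15) (48.7247, 15)]  |A|=322.2153
6. ⊥bis P3·P5 via (59.01,10.665): [(71.2388, 1.1046) (75.1293, 15) (53.465, 15)]  |A|=150.5168
7. ⊥bis P3·P6 via (32.06,12.625): [(71.2388, 1.1046) (75.1293, 15) (53.465, 15)]  |A|=150.5168
8. ⊥bis P3·P7 via (34.03,7.755): [(71.2388, 1.1046) (75.1293, 15) (53.465, 15)]  |A|=150.5168
9. ⊥bis P3·P8 via (66.37,10.09): [(63.8765, 6.8604) (70.1609, 15) (53.465, 15)]  |A|=67.9487
10. canonical 3-gon: [(63.8765, 6.8604) (70.1609, 15) (53.465, 15)]
11. shoelace: 67.9487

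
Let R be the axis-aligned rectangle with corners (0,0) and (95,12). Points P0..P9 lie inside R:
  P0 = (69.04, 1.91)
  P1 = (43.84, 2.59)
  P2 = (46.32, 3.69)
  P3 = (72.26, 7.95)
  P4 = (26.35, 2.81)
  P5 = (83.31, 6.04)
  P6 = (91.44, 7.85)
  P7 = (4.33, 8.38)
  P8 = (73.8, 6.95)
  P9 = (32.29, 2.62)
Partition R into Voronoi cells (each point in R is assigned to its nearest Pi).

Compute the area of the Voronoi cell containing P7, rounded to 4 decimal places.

1. box [0,95]×[0,12]: [(0, 0) (95, 0) (95, 12) (0, 12)]
2. ⊥bis P7·P0 via (36.685,5.145): [(0, 0) (36.1706, 0) (37.3704, 12) (0, 12)]  |A|=441.2458
3. ⊥bis P7·P1 via (24.085,5.485): [(0, 0) (23.2812, 0) (25.0397, 12) (0, 12)]  |A|=289.9256
4. ⊥bis P7·P2 via (25.325,6.035): [(0, 0) (23.2812, 0) (25.0397, 12) (0, 12)]  |A|=289.9256
5. ⊥bis P7·P3 via (38.295,8.165): [(0, 0) (23.2812, 0) (25.0397, 12) (0, 12)]  |A|=289.9256
6. ⊥bis P7·P4 via (15.34,5.595): [(0, 0) (13.9247, 0) (16.9602, 12) (0, 12)]  |A|=185.3093
7. ⊥bis P7·P5 via (43.82,7.21): [(0, 0) (13.9247, 0) (16.9602, 12) (0, 12)]  |A|=185.3093
8. ⊥bis P7·P6 via (47.885,8.115): [(0, 0) (13.9247, 0) (16.9602, 12) (0, 12)]  |A|=185.3093
9. ⊥bis P7·P8 via (39.065,7.665): [(0, 0) (13.9247, 0) (16.9602, 12) (0, 12)]  |A|=185.3093
10. ⊥bis P7·P9 via (18.31,5.5): [(0, 0) (13.9247, 0) (16.9602, 12) (0, 12)]  |A|=185.3093
11. canonical 4-gon: [(0, 0) (13.9247, 0) (16.9602, 12) (0, 12)]
12. shoelace: 185.3093

Area of P7's cell: 185.3093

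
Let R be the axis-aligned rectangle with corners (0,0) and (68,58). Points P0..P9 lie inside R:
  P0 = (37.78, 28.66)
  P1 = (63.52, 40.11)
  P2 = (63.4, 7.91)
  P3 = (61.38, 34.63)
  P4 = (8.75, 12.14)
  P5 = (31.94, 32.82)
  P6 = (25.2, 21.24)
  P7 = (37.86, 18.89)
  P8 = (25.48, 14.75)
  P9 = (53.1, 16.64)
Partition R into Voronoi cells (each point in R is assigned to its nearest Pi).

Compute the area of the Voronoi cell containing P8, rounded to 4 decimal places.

Area of P8's cell: 295.5441

1. box [0,68]×[0,58]: [(0, 0) (68, 0) (68, 58) (0, 58)]
2. ⊥bis P8·P0 via (31.63,21.705): [(0, 49.674) (0, 0) (56.1761, 0)]  |A|=1395.2453
3. ⊥bis P8·P1 via (44.5,27.43): [(0, 49.674) (0, 0) (56.1761, 0)]  |A|=1395.2453
4. ⊥bis P8·P2 via (44.44,11.33): [(44.2919, 10.5087) (0, 49.674) (0, 0) (42.3963, 0)]  |A|=1322.8417
5. ⊥bis P8·P3 via (43.43,24.69): [(44.2919, 10.5087) (0, 49.674) (0, 0) (42.3963, 0)]  |A|=1322.8417
6. ⊥bis P8·P4 via (17.115,13.445): [(44.2919, 10.5087) (13.2974, 37.9157) (19.2125, 0) (42.3963, 0)]  |A|=628.3461
7. ⊥bis P8·P5 via (28.71,23.785): [(44.2919, 10.5087) (29.6631, 23.4443) (14.7217, 28.7858) (19.2125, 0) (42.3963, 0)]  |A|=563.9435
8. ⊥bis P8·P6 via (25.34,17.995): [(44.2919, 10.5087) (35.3378, 18.4263) (16.4649, 17.6121) (19.2125, 0) (42.3963, 0)]  |A|=435.4623
9. ⊥bis P8·P7 via (31.67,16.82): [(31.1926, 18.2475) (16.4649, 17.6121) (19.2125, 0) (37.2948, 0)]  |A|=295.5441
10. ⊥bis P8·P9 via (39.29,15.695): [(31.1926, 18.2475) (16.4649, 17.6121) (19.2125, 0) (37.2948, 0)]  |A|=295.5441
11. canonical 4-gon: [(31.1926, 18.2475) (16.4649, 17.6121) (19.2125, 0) (37.2948, 0)]
12. shoelace: 295.5441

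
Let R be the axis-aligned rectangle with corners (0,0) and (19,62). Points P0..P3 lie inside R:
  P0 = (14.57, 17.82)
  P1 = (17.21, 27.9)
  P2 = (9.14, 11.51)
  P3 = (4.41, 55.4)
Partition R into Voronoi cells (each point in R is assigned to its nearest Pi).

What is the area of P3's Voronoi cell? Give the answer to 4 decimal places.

1. box [0,19]×[0,62]: [(0, 0) (19, 0) (19, 62) (0, 62)]
2. ⊥bis P3·P0 via (9.49,36.61): [(0, 34.0443) (19, 39.1811) (19, 62) (0, 62)]  |A|=482.3586
3. ⊥bis P3·P1 via (10.81,41.65): [(0, 36.6184) (19, 45.4621) (19, 62) (0, 62)]  |A|=398.2352
4. ⊥bis P3·P2 via (6.775,33.455): [(0, 36.6184) (19, 45.4621) (19, 62) (0, 62)]  |A|=398.2352
5. canonical 4-gon: [(0, 36.6184) (19, 45.4621) (19, 62) (0, 62)]
6. shoelace: 398.2352

Area of P3's cell: 398.2352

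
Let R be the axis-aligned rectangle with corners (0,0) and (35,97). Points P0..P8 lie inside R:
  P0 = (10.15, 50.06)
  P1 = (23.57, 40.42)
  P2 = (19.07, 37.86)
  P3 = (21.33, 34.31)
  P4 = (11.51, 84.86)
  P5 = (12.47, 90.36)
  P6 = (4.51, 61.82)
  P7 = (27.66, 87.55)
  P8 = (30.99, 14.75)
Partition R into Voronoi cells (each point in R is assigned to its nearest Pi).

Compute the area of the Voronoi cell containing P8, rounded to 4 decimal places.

1. box [0,35]×[0,97]: [(0, 0) (35, 0) (35, 97) (0, 97)]
2. ⊥bis P8·P0 via (20.57,32.405): [(0, 20.2646) (0, 0) (35, 0) (35, 40.9216)]  |A|=1070.7579
3. ⊥bis P8·P1 via (27.28,27.585): [(0, 19.6996) (0, 0) (35, 0) (35, 29.8165)]  |A|=866.532
4. ⊥bis P8·P2 via (25.03,26.305): [(27.8069, 27.7373) (0, 13.3947) (0, 0) (35, 0) (35, 29.8165)]  |A|=778.8716
5. ⊥bis P8·P3 via (26.16,24.53): [(0, 11.6105) (0, 0) (35, 0) (35, 28.8958)]  |A|=708.8595
6. ⊥bis P8·P4 via (21.25,49.805): [(0, 11.6105) (0, 0) (35, 0) (35, 28.8958)]  |A|=708.8595
7. ⊥bis P8·P5 via (21.73,52.555): [(0, 11.6105) (0, 0) (35, 0) (35, 28.8958)]  |A|=708.8595
8. ⊥bis P8·P6 via (17.75,38.285): [(0, 11.6105) (0, 0) (35, 0) (35, 28.8958)]  |A|=708.8595
9. ⊥bis P8·P7 via (29.325,51.15): [(0, 11.6105) (0, 0) (35, 0) (35, 28.8958)]  |A|=708.8595
10. canonical 4-gon: [(0, 11.6105) (0, 0) (35, 0) (35, 28.8958)]
11. shoelace: 708.8595

Area of P8's cell: 708.8595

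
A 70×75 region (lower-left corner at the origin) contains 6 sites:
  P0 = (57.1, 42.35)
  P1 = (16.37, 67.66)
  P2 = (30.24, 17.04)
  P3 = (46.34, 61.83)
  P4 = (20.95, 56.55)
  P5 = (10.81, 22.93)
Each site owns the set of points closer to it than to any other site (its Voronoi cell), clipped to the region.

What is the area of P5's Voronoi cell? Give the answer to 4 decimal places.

Area of P5's cell: 836.6836

1. box [0,70]×[0,75]: [(0, 0) (70, 0) (70, 75) (0, 75)]
2. ⊥bis P5·P0 via (33.955,32.64): [(0, 0) (47.6484, 0) (16.1837, 75) (0, 75)]  |A|=2393.7067
3. ⊥bis P5·P1 via (13.59,45.295): [(0, 46.9843) (0, 0) (47.6484, 0) (29.4742, 43.3206)]  |A|=1724.49
4. ⊥bis P5·P2 via (20.525,19.985): [(27.667, 43.5452) (0, 46.9843) (0, 0) (14.4668, 0)]  |A|=964.9363
5. ⊥bis P5·P3 via (28.575,42.38): [(27.5873, 43.2821) (27.2413, 43.5981) (0, 46.9843) (0, 0) (14.4668, 0)]  |A|=964.8782
6. ⊥bis P5·P4 via (15.88,39.74): [(25.6228, 36.8015) (0, 44.5295) (0, 0) (14.4668, 0)]  |A|=836.6836
7. canonical 4-gon: [(25.6228, 36.8015) (0, 44.5295) (0, 0) (14.4668, 0)]
8. shoelace: 836.6836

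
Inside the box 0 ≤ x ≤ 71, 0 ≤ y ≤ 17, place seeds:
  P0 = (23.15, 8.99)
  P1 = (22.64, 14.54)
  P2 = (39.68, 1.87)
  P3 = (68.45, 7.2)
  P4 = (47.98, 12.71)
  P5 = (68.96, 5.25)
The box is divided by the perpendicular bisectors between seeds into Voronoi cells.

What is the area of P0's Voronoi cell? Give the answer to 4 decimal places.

Area of P0's cell: 353.8598

1. box [0,71]×[0,17]: [(0, 0) (71, 0) (71, 17) (0, 17)]
2. ⊥bis P0·P1 via (22.895,11.765): [(0, 9.6611) (0, 0) (71, 0) (71, 16.1855)]  |A|=917.5541
3. ⊥bis P0·P2 via (31.415,5.43): [(34.6073, 12.8413) (0, 9.6611) (0, 0) (29.0761, 0)]  |A|=353.8598
4. ⊥bis P0·P3 via (45.8,8.095): [(34.6073, 12.8413) (0, 9.6611) (0, 0) (29.0761, 0)]  |A|=353.8598
5. ⊥bis P0·P4 via (35.565,10.85): [(34.6073, 12.8413) (0, 9.6611) (0, 0) (29.0761, 0)]  |A|=353.8598
6. ⊥bis P0·P5 via (46.055,7.12): [(34.6073, 12.8413) (0, 9.6611) (0, 0) (29.0761, 0)]  |A|=353.8598
7. canonical 4-gon: [(34.6073, 12.8413) (0, 9.6611) (0, 0) (29.0761, 0)]
8. shoelace: 353.8598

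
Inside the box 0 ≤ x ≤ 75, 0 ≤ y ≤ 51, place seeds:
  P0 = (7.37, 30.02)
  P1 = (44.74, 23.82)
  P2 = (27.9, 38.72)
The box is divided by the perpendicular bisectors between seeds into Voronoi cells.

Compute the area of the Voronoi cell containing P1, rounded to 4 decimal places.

Area of P1's cell: 2116.6548

1. box [0,75]×[0,51]: [(0, 0) (75, 0) (75, 51) (0, 51)]
2. ⊥bis P1·P0 via (26.055,26.92): [(21.5887, 0) (75, 0) (75, 51) (30.0501, 51)]  |A|=2508.2101
3. ⊥bis P1·P2 via (36.32,31.27): [(24.5743, 17.9949) (21.5887, 0) (75, 0) (75, 51) (53.7771, 51)]  |A|=2116.6548
4. canonical 5-gon: [(24.5743, 17.9949) (21.5887, 0) (75, 0) (75, 51) (53.7771, 51)]
5. shoelace: 2116.6548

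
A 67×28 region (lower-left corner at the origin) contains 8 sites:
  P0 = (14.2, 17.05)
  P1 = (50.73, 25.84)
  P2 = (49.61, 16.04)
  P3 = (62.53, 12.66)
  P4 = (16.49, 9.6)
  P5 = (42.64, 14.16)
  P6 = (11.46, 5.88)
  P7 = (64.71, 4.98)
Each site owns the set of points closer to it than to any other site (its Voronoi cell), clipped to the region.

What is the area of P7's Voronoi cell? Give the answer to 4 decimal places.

1. box [0,67]×[0,28]: [(0, 0) (67, 0) (67, 28) (0, 28)]
2. ⊥bis P7·P0 via (39.455,11.015): [(36.8228, 0) (67, 0) (67, 28) (43.5138, 28)]  |A|=751.2875
3. ⊥bis P7·P1 via (57.72,15.41): [(37.2226, 1.673) (36.8228, 0) (67, 0) (67, 21.6293)]  |A|=347.2753
4. ⊥bis P7·P2 via (57.16,10.51): [(63.6694, 19.3972) (49.4619, 0) (67, 0) (67, 21.6293)]  |A|=206.1135
5. ⊥bis P7·P3 via (63.62,8.82): [(53.9016, 6.0614) (49.4619, 0) (67, 0) (67, 9.7794)]  |A|=117.1999
6. ⊥bis P7·P4 via (40.6,7.29): [(53.9016, 6.0614) (49.4619, 0) (67, 0) (67, 9.7794)]  |A|=117.1999
7. ⊥bis P7·P5 via (53.675,9.57): [(53.9016, 6.0614) (49.9998, 0.7343) (49.6944, 0) (67, 0) (67, 9.7794)]  |A|=117.1145
8. ⊥bis P7·P6 via (38.085,5.43): [(53.9016, 6.0614) (49.9998, 0.7343) (49.6944, 0) (67, 0) (67, 9.7794)]  |A|=117.1145
9. canonical 5-gon: [(53.9016, 6.0614) (49.9998, 0.7343) (49.6944, 0) (67, 0) (67, 9.7794)]
10. shoelace: 117.1145

Area of P7's cell: 117.1145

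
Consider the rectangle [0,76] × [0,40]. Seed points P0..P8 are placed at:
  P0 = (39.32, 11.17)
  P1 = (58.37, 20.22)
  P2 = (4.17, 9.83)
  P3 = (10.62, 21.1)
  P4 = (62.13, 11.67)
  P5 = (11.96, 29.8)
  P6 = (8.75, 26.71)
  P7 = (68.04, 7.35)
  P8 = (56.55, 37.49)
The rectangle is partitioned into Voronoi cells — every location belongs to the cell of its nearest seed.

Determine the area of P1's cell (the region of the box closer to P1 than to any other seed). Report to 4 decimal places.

Area of P1's cell: 367.8773

1. box [0,76]×[0,40]: [(0, 0) (76, 0) (76, 40) (0, 40)]
2. ⊥bis P1·P0 via (48.845,15.695): [(56.3012, 0) (76, 0) (76, 40) (37.2985, 40)]  |A|=1168.0063
3. ⊥bis P1·P2 via (31.27,15.025): [(56.3012, 0) (76, 0) (76, 40) (37.2985, 40)]  |A|=1168.0063
4. ⊥bis P1·P3 via (34.495,20.66): [(56.3012, 0) (76, 0) (76, 40) (37.2985, 40)]  |A|=1168.0063
5. ⊥bis P1·P4 via (60.25,15.945): [(50.7177, 11.753) (76, 22.8713) (76, 40) (37.2985, 40)]  |A|=763.1261
6. ⊥bis P1·P5 via (35.165,25.01): [(37.9683, 38.5903) (50.7177, 11.753) (76, 22.8713) (76, 40) (38.2593, 40)]  |A|=762.4489
7. ⊥bis P1·P6 via (33.56,23.465): [(37.9683, 38.5903) (50.7177, 11.753) (76, 22.8713) (76, 40) (38.2593, 40)]  |A|=762.4489
8. ⊥bis P1·P7 via (63.205,13.785): [(37.9683, 38.5903) (50.7177, 11.753) (74.3076, 22.1271) (76, 23.3986) (76, 40) (38.2593, 40)]  |A|=762.0027
9. ⊥bis P1·P8 via (57.46,28.855): [(43.302, 27.363) (50.7177, 11.753) (74.3076, 22.1271) (76, 23.3986) (76, 30.8088)]  |A|=367.8773
10. canonical 5-gon: [(43.302, 27.363) (50.7177, 11.753) (74.3076, 22.1271) (76, 23.3986) (76, 30.8088)]
11. shoelace: 367.8773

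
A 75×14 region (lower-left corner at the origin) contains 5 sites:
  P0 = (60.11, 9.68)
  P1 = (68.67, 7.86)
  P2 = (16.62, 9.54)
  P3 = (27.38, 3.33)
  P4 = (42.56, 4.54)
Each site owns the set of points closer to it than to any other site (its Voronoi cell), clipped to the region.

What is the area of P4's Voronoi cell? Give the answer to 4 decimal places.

1. box [0,75]×[0,14]: [(0, 0) (75, 0) (75, 14) (0, 14)]
2. ⊥bis P4·P0 via (51.335,7.11): [(0, 0) (53.4174, 0) (49.3171, 14) (0, 14)]  |A|=719.141
3. ⊥bis P4·P1 via (55.615,6.2): [(0, 0) (53.4174, 0) (49.3171, 14) (0, 14)]  |A|=719.141
4. ⊥bis P4·P2 via (29.59,7.04): [(28.233, 0) (53.4174, 0) (49.3171, 14) (30.9316, 14)]  |A|=304.989
5. ⊥bis P4·P3 via (34.97,3.935): [(35.2837, 0) (53.4174, 0) (49.3171, 14) (34.1677, 14)]  |A|=232.9814
6. canonical 4-gon: [(35.2837, 0) (53.4174, 0) (49.3171, 14) (34.1677, 14)]
7. shoelace: 232.9814

Area of P4's cell: 232.9814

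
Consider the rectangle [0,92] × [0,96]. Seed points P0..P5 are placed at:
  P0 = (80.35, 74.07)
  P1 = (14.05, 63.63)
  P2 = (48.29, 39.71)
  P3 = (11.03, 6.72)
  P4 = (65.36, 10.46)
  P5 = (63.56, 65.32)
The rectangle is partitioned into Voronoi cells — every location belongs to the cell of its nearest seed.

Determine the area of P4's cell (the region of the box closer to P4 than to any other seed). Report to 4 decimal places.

1. box [0,92]×[0,96]: [(0, 0) (92, 0) (92, 96) (0, 96)]
2. ⊥bis P4·P0 via (72.855,42.265): [(0, 59.4336) (0, 0) (92, 0) (92, 37.7534)]  |A|=4470.6028
3. ⊥bis P4·P1 via (39.705,37.045): [(50.5589, 47.5192) (1.3171, 0) (92, 0) (92, 37.7534)]  |A|=2936.86
4. ⊥bis P4·P2 via (56.825,25.085): [(82.4066, 40.0141) (13.841, 0) (92, 0) (92, 37.7534)]  |A|=1744.8241
5. ⊥bis P4·P3 via (38.195,8.59): [(82.4066, 40.0141) (37.8229, 13.9956) (38.7863, 0) (92, 0) (92, 37.7534)]  |A|=1570.2624
6. ⊥bis P4·P5 via (64.46,37.89): [(88.1253, 38.6665) (79.6191, 38.3874) (37.8229, 13.9956) (38.7863, 0) (92, 0) (92, 37.7534)]  |A|=1563.7327
7. canonical 6-gon: [(88.1253, 38.6665) (79.6191, 38.3874) (37.8229, 13.9956) (38.7863, 0) (92, 0) (92, 37.7534)]
8. shoelace: 1563.7327

Area of P4's cell: 1563.7327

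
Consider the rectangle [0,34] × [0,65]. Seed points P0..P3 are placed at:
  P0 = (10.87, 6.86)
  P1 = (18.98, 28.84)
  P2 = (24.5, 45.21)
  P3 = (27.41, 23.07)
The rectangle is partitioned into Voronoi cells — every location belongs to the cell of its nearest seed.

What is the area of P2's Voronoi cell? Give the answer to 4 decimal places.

Area of P2's cell: 891.1305

1. box [0,34]×[0,65]: [(0, 0) (34, 0) (34, 65) (0, 65)]
2. ⊥bis P2·P0 via (17.685,26.035): [(0, 32.3204) (34, 20.2365) (34, 65) (0, 65)]  |A|=1316.5325
3. ⊥bis P2·P1 via (21.74,37.025): [(0, 44.3558) (34, 32.8909) (34, 65) (0, 65)]  |A|=896.8065
4. ⊥bis P2·P3 via (25.955,34.14): [(0, 44.3558) (29.0783, 34.5505) (34, 35.1974) (34, 65) (0, 65)]  |A|=891.1305
5. canonical 5-gon: [(0, 44.3558) (29.0783, 34.5505) (34, 35.1974) (34, 65) (0, 65)]
6. shoelace: 891.1305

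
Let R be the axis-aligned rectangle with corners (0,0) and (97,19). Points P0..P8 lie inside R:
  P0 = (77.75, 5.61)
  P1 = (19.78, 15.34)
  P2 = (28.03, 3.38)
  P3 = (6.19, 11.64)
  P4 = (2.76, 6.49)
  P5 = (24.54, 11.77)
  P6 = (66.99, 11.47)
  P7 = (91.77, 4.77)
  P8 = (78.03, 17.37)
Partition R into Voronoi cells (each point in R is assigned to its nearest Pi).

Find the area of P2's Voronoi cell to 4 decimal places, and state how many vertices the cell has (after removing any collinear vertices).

Area of P2's cell: 311.4695 (5 vertices)

1. box [0,97]×[0,19]: [(0, 0) (97, 0) (97, 19) (0, 19)]
2. ⊥bis P2·P0 via (52.89,4.495): [(0, 0) (53.0916, 0) (52.2394, 19) (0, 19)]  |A|=1000.6449
3. ⊥bis P2·P1 via (23.905,9.36): [(10.3358, 0) (53.0916, 0) (52.2394, 19) (37.8801, 19)]  |A|=542.5937
4. ⊥bis P2·P3 via (17.11,7.51): [(15.6582, 3.6714) (14.2697, 0) (53.0916, 0) (52.2394, 19) (37.8801, 19)]  |A|=535.3724
5. ⊥bis P2·P4 via (15.395,4.935): [(15.6582, 3.6714) (15.0375, 2.0302) (14.7876, 0) (53.0916, 0) (52.2394, 19) (37.8801, 19)]  |A|=534.8466
6. ⊥bis P2·P5 via (26.285,7.575): [(15.4263, 3.0581) (15.0375, 2.0302) (14.7876, 0) (53.0916, 0) (52.2671, 18.3828)]  |A|=403.7713
7. ⊥bis P2·P6 via (47.51,7.425): [(45.7938, 15.6901) (15.4263, 3.0581) (15.0375, 2.0302) (14.7876, 0) (49.0518, 0)]  |A|=311.4695
8. ⊥bis P2·P7 via (59.9,4.075): [(45.7938, 15.6901) (15.4263, 3.0581) (15.0375, 2.0302) (14.7876, 0) (49.0518, 0)]  |A|=311.4695
9. ⊥bis P2·P8 via (53.03,10.375): [(45.7938, 15.6901) (15.4263, 3.0581) (15.0375, 2.0302) (14.7876, 0) (49.0518, 0)]  |A|=311.4695
10. canonical 5-gon: [(45.7938, 15.6901) (15.4263, 3.0581) (15.0375, 2.0302) (14.7876, 0) (49.0518, 0)]
11. shoelace: 311.4695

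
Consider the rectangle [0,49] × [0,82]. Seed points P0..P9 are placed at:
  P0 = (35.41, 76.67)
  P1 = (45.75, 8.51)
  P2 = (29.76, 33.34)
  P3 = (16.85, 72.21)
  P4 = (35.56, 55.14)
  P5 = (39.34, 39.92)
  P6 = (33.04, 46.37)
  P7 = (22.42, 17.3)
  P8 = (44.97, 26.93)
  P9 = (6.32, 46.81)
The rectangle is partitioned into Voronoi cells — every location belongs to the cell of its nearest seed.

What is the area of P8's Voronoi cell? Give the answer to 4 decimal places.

Area of P8's cell: 214.7500

1. box [0,49]×[0,82]: [(0, 0) (49, 0) (49, 82) (0, 82)]
2. ⊥bis P8·P0 via (40.19,51.8): [(0, 44.0755) (0, 0) (49, 0) (49, 53.4933)]  |A|=2390.4352
3. ⊥bis P8·P1 via (45.36,17.72): [(0, 44.0755) (0, 15.7992) (49, 17.8741) (49, 53.4933)]  |A|=1565.438
4. ⊥bis P8·P2 via (37.365,30.135): [(47.0511, 53.1187) (31.8926, 17.1497) (49, 17.8741) (49, 53.4933)]  |A|=336.887
5. ⊥bis P8·P3 via (30.91,49.57): [(47.0511, 53.1187) (31.8926, 17.1497) (49, 17.8741) (49, 53.4933)]  |A|=336.887
6. ⊥bis P8·P4 via (40.265,41.035): [(42.2357, 41.6923) (31.8926, 17.1497) (49, 17.8741) (49, 43.9487)]  |A|=294.3731
7. ⊥bis P8·P5 via (42.155,33.425): [(37.9909, 31.6203) (31.8926, 17.1497) (49, 17.8741) (49, 36.3917)]  |A|=223.4984
8. ⊥bis P8·P6 via (39.005,36.65): [(37.9909, 31.6203) (31.8926, 17.1497) (49, 17.8741) (49, 36.3917)]  |A|=223.4984
9. ⊥bis P8·P7 via (33.695,22.115): [(37.9909, 31.6203) (33.841, 21.7731) (35.7457, 17.3129) (49, 17.8741) (49, 36.3917)]  |A|=214.75
10. ⊥bis P8·P9 via (25.645,36.87): [(37.9909, 31.6203) (33.841, 21.7731) (35.7457, 17.3129) (49, 17.8741) (49, 36.3917)]  |A|=214.75
11. canonical 5-gon: [(37.9909, 31.6203) (33.841, 21.7731) (35.7457, 17.3129) (49, 17.8741) (49, 36.3917)]
12. shoelace: 214.75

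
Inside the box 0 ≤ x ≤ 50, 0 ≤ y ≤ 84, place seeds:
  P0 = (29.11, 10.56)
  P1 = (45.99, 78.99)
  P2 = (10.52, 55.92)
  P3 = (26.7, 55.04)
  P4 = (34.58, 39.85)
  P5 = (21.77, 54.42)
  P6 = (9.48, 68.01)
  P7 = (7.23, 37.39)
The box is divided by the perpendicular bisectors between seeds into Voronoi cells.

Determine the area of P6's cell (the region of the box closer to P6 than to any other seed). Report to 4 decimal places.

Area of P6's cell: 533.8869

1. box [0,50]×[0,84]: [(0, 0) (50, 0) (50, 84) (0, 84)]
2. ⊥bis P6·P0 via (19.295,39.285): [(0, 32.6921) (50, 49.7765) (50, 84) (0, 84)]  |A|=2138.2834
3. ⊥bis P6·P1 via (27.735,73.5): [(0, 32.6921) (36.2795, 45.0884) (24.5772, 84) (0, 84)]  |A|=1408.8815
4. ⊥bis P6·P2 via (10,61.965): [(0, 61.1048) (30.6693, 63.743) (24.5772, 84) (0, 84)]  |A|=600.0207
5. ⊥bis P6·P3 via (18.09,61.525): [(0, 61.1048) (19.0048, 62.7396) (27.5565, 74.0935) (24.5772, 84) (0, 84)]  |A|=538.0925
6. ⊥bis P6·P4 via (22.03,53.93): [(0, 61.1048) (19.0048, 62.7396) (27.5565, 74.0935) (24.5772, 84) (0, 84)]  |A|=538.0925
7. ⊥bis P6·P5 via (15.625,61.215): [(0, 61.1048) (17.1328, 62.5786) (22.6235, 67.544) (27.5565, 74.0935) (24.5772, 84) (0, 84)]  |A|=533.8869
8. ⊥bis P6·P7 via (8.355,52.7): [(0, 61.1048) (17.1328, 62.5786) (22.6235, 67.544) (27.5565, 74.0935) (24.5772, 84) (0, 84)]  |A|=533.8869
9. canonical 6-gon: [(0, 61.1048) (17.1328, 62.5786) (22.6235, 67.544) (27.5565, 74.0935) (24.5772, 84) (0, 84)]
10. shoelace: 533.8869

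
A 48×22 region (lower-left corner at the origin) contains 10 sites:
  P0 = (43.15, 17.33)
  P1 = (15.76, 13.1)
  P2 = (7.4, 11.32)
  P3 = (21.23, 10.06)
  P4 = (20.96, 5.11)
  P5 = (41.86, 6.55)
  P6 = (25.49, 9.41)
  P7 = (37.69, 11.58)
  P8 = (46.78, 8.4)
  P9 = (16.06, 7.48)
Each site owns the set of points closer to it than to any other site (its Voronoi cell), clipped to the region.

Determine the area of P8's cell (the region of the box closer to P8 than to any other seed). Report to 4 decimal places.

Area of P8's cell: 42.8495

1. box [0,48]×[0,22]: [(0, 0) (48, 0) (48, 22) (0, 22)]
2. ⊥bis P8·P0 via (44.965,12.865): [(13.3164, 0) (48, 0) (48, 14.0987)]  |A|=244.4971
3. ⊥bis P8·P1 via (31.27,10.75): [(30.7127, 7.0715) (29.6412, 0) (48, 0) (48, 14.0987)]  |A|=186.7767
4. ⊥bis P8·P2 via (27.09,9.86): [(30.7127, 7.0715) (29.6412, 0) (48, 0) (48, 14.0987)]  |A|=186.7767
5. ⊥bis P8·P3 via (34.005,9.23): [(33.9503, 8.3876) (33.4053, 0) (48, 0) (48, 14.0987)]  |A|=160.2485
6. ⊥bis P8·P4 via (33.87,6.755): [(33.9503, 8.3876) (33.8529, 6.8891) (34.7307, 0) (48, 0) (48, 14.0987)]  |A|=155.6831
7. ⊥bis P8·P5 via (44.32,7.475): [(42.6475, 11.9229) (47.1307, 0) (48, 0) (48, 14.0987)]  |A|=42.9139
8. ⊥bis P8·P6 via (36.135,8.905): [(42.6475, 11.9229) (47.1307, 0) (48, 0) (48, 14.0987)]  |A|=42.9139
9. ⊥bis P8·P7 via (42.235,9.99): [(42.9549, 12.0479) (42.7841, 11.5596) (47.1307, 0) (48, 0) (48, 14.0987)]  |A|=42.8495
10. ⊥bis P8·P9 via (31.42,7.94): [(42.9549, 12.0479) (42.7841, 11.5596) (47.1307, 0) (48, 0) (48, 14.0987)]  |A|=42.8495
11. canonical 5-gon: [(42.9549, 12.0479) (42.7841, 11.5596) (47.1307, 0) (48, 0) (48, 14.0987)]
12. shoelace: 42.8495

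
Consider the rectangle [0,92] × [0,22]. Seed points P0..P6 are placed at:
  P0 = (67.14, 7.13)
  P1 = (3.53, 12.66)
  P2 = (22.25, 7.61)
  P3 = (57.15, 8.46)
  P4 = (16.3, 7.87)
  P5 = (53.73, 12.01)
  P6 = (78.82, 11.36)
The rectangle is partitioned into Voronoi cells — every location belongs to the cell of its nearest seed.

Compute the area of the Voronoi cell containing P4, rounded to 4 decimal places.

Area of P4's cell: 202.9887

1. box [0,92]×[0,22]: [(0, 0) (92, 0) (92, 22) (0, 22)]
2. ⊥bis P4·P0 via (41.72,7.5): [(0, 0) (41.6108, 0) (41.9311, 22) (0, 22)]  |A|=918.9608
3. ⊥bis P4·P1 via (9.915,10.265): [(6.0646, 0) (41.6108, 0) (41.9311, 22) (14.3168, 22)]  |A|=694.7654
4. ⊥bis P4·P2 via (19.275,7.74): [(6.0646, 0) (18.9368, 0) (19.8981, 22) (14.3168, 22)]  |A|=202.9887
5. ⊥bis P4·P3 via (36.725,8.165): [(6.0646, 0) (18.9368, 0) (19.8981, 22) (14.3168, 22)]  |A|=202.9887
6. ⊥bis P4·P5 via (35.015,9.94): [(6.0646, 0) (18.9368, 0) (19.8981, 22) (14.3168, 22)]  |A|=202.9887
7. ⊥bis P4·P6 via (47.56,9.615): [(6.0646, 0) (18.9368, 0) (19.8981, 22) (14.3168, 22)]  |A|=202.9887
8. canonical 4-gon: [(6.0646, 0) (18.9368, 0) (19.8981, 22) (14.3168, 22)]
9. shoelace: 202.9887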